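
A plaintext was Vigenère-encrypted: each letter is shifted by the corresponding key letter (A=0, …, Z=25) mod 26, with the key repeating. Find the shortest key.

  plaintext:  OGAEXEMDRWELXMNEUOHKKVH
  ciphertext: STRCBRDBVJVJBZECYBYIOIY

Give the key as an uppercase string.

ENRY

  i= 0: S-O =  4 → E
  i= 1: T-G = 13 → N
  i= 2: R-A = 17 → R
  i= 3: C-E = 24 → Y
  i= 4: B-X =  4 → E
  i= 5: R-E = 13 → N
  i= 6: D-M = 17 → R
  i= 7: B-D = 24 → Y
  i= 8: V-R =  4 → E
  i= 9: J-W = 13 → N
  i=10: V-E = 17 → R
  i=11: J-L = 24 → Y
  i=12: B-X =  4 → E
  i=13: Z-M = 13 → N
  i=14: E-N = 17 → R
  i=15: C-E = 24 → Y
  i=16: Y-U =  4 → E
  i=17: B-O = 13 → N
  i=18: Y-H = 17 → R
  i=19: I-K = 24 → Y
  i=20: O-K =  4 → E
  i=21: I-V = 13 → N
  i=22: Y-H = 17 → R
  shifts repeat with period 4: ENRY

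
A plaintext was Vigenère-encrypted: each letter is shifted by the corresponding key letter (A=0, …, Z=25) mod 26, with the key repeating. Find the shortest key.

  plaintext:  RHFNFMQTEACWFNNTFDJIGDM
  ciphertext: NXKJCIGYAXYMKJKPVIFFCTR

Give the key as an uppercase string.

  i= 0: N-R = 22 → W
  i= 1: X-H = 16 → Q
  i= 2: K-F =  5 → F
  i= 3: J-N = 22 → W
  i= 4: C-F = 23 → X
  i= 5: I-M = 22 → W
  i= 6: G-Q = 16 → Q
  i= 7: Y-T =  5 → F
  i= 8: A-E = 22 → W
  i= 9: X-A = 23 → X
  i=10: Y-C = 22 → W
  i=11: M-W = 16 → Q
  i=12: K-F =  5 → F
  i=13: J-N = 22 → W
  i=14: K-N = 23 → X
  i=15: P-T = 22 → W
  i=16: V-F = 16 → Q
  i=17: I-D =  5 → F
  i=18: F-J = 22 → W
  i=19: F-I = 23 → X
  i=20: C-G = 22 → W
  i=21: T-D = 16 → Q
  i=22: R-M =  5 → F
  shifts repeat with period 5: WQFWX

WQFWX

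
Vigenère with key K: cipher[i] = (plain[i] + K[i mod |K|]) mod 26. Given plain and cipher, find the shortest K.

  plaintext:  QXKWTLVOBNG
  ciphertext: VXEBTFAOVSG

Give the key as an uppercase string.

  i= 0: V-Q =  5 → F
  i= 1: X-X =  0 → A
  i= 2: E-K = 20 → U
  i= 3: B-W =  5 → F
  i= 4: T-T =  0 → A
  i= 5: F-L = 20 → U
  i= 6: A-V =  5 → F
  i= 7: O-O =  0 → A
  i= 8: V-B = 20 → U
  i= 9: S-N =  5 → F
  i=10: G-G =  0 → A
  shifts repeat with period 3: FAU

FAU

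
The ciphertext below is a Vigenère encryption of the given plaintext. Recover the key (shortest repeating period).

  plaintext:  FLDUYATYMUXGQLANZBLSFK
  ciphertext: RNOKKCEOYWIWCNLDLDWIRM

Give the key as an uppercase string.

MCLQ

  i= 0: R-F = 12 → M
  i= 1: N-L =  2 → C
  i= 2: O-D = 11 → L
  i= 3: K-U = 16 → Q
  i= 4: K-Y = 12 → M
  i= 5: C-A =  2 → C
  i= 6: E-T = 11 → L
  i= 7: O-Y = 16 → Q
  i= 8: Y-M = 12 → M
  i= 9: W-U =  2 → C
  i=10: I-X = 11 → L
  i=11: W-G = 16 → Q
  i=12: C-Q = 12 → M
  i=13: N-L =  2 → C
  i=14: L-A = 11 → L
  i=15: D-N = 16 → Q
  i=16: L-Z = 12 → M
  i=17: D-B =  2 → C
  i=18: W-L = 11 → L
  i=19: I-S = 16 → Q
  i=20: R-F = 12 → M
  i=21: M-K =  2 → C
  shifts repeat with period 4: MCLQ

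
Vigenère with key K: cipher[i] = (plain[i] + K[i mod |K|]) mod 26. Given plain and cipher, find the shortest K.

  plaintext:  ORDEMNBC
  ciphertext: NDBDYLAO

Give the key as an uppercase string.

  i= 0: N-O = 25 → Z
  i= 1: D-R = 12 → M
  i= 2: B-D = 24 → Y
  i= 3: D-E = 25 → Z
  i= 4: Y-M = 12 → M
  i= 5: L-N = 24 → Y
  i= 6: A-B = 25 → Z
  i= 7: O-C = 12 → M
  shifts repeat with period 3: ZMY

ZMY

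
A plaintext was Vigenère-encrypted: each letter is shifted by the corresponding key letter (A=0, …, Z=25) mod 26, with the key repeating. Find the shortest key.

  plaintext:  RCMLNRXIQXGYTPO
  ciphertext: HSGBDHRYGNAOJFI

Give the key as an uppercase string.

  i= 0: H-R = 16 → Q
  i= 1: S-C = 16 → Q
  i= 2: G-M = 20 → U
  i= 3: B-L = 16 → Q
  i= 4: D-N = 16 → Q
  i= 5: H-R = 16 → Q
  i= 6: R-X = 20 → U
  i= 7: Y-I = 16 → Q
  i= 8: G-Q = 16 → Q
  i= 9: N-X = 16 → Q
  i=10: A-G = 20 → U
  i=11: O-Y = 16 → Q
  i=12: J-T = 16 → Q
  i=13: F-P = 16 → Q
  i=14: I-O = 20 → U
  shifts repeat with period 4: QQUQ

QQUQ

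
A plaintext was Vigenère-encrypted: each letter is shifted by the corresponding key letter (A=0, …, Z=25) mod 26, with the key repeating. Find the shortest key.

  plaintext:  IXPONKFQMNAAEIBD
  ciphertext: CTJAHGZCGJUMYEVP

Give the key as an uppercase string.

UWUM

  i= 0: C-I = 20 → U
  i= 1: T-X = 22 → W
  i= 2: J-P = 20 → U
  i= 3: A-O = 12 → M
  i= 4: H-N = 20 → U
  i= 5: G-K = 22 → W
  i= 6: Z-F = 20 → U
  i= 7: C-Q = 12 → M
  i= 8: G-M = 20 → U
  i= 9: J-N = 22 → W
  i=10: U-A = 20 → U
  i=11: M-A = 12 → M
  i=12: Y-E = 20 → U
  i=13: E-I = 22 → W
  i=14: V-B = 20 → U
  i=15: P-D = 12 → M
  shifts repeat with period 4: UWUM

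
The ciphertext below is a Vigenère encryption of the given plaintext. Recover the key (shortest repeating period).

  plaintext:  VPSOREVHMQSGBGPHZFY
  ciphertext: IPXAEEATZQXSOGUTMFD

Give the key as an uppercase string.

NAFM

  i= 0: I-V = 13 → N
  i= 1: P-P =  0 → A
  i= 2: X-S =  5 → F
  i= 3: A-O = 12 → M
  i= 4: E-R = 13 → N
  i= 5: E-E =  0 → A
  i= 6: A-V =  5 → F
  i= 7: T-H = 12 → M
  i= 8: Z-M = 13 → N
  i= 9: Q-Q =  0 → A
  i=10: X-S =  5 → F
  i=11: S-G = 12 → M
  i=12: O-B = 13 → N
  i=13: G-G =  0 → A
  i=14: U-P =  5 → F
  i=15: T-H = 12 → M
  i=16: M-Z = 13 → N
  i=17: F-F =  0 → A
  i=18: D-Y =  5 → F
  shifts repeat with period 4: NAFM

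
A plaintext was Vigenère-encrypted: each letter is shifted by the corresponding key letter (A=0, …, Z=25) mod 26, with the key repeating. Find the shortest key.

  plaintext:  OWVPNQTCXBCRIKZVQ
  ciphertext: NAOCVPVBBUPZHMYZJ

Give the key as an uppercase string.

  i= 0: N-O = 25 → Z
  i= 1: A-W =  4 → E
  i= 2: O-V = 19 → T
  i= 3: C-P = 13 → N
  i= 4: V-N =  8 → I
  i= 5: P-Q = 25 → Z
  i= 6: V-T =  2 → C
  i= 7: B-C = 25 → Z
  i= 8: B-X =  4 → E
  i= 9: U-B = 19 → T
  i=10: P-C = 13 → N
  i=11: Z-R =  8 → I
  i=12: H-I = 25 → Z
  i=13: M-K =  2 → C
  i=14: Y-Z = 25 → Z
  i=15: Z-V =  4 → E
  i=16: J-Q = 19 → T
  shifts repeat with period 7: ZETNIZC

ZETNIZC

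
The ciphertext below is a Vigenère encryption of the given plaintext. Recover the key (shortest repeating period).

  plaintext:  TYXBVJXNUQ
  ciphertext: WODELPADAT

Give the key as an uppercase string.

DQG

  i= 0: W-T =  3 → D
  i= 1: O-Y = 16 → Q
  i= 2: D-X =  6 → G
  i= 3: E-B =  3 → D
  i= 4: L-V = 16 → Q
  i= 5: P-J =  6 → G
  i= 6: A-X =  3 → D
  i= 7: D-N = 16 → Q
  i= 8: A-U =  6 → G
  i= 9: T-Q =  3 → D
  shifts repeat with period 3: DQG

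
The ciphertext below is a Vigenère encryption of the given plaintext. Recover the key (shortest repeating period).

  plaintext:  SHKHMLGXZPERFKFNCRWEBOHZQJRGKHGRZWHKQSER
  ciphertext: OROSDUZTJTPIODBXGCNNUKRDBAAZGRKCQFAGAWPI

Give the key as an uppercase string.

WKELRJT

  i= 0: O-S = 22 → W
  i= 1: R-H = 10 → K
  i= 2: O-K =  4 → E
  i= 3: S-H = 11 → L
  i= 4: D-M = 17 → R
  i= 5: U-L =  9 → J
  i= 6: Z-G = 19 → T
  i= 7: T-X = 22 → W
  i= 8: J-Z = 10 → K
  i= 9: T-P =  4 → E
  i=10: P-E = 11 → L
  i=11: I-R = 17 → R
  i=12: O-F =  9 → J
  i=13: D-K = 19 → T
  i=14: B-F = 22 → W
  i=15: X-N = 10 → K
  i=16: G-C =  4 → E
  i=17: C-R = 11 → L
  i=18: N-W = 17 → R
  i=19: N-E =  9 → J
  i=20: U-B = 19 → T
  i=21: K-O = 22 → W
  i=22: R-H = 10 → K
  i=23: D-Z =  4 → E
  i=24: B-Q = 11 → L
  i=25: A-J = 17 → R
  i=26: A-R =  9 → J
  i=27: Z-G = 19 → T
  i=28: G-K = 22 → W
  i=29: R-H = 10 → K
  i=30: K-G =  4 → E
  i=31: C-R = 11 → L
  i=32: Q-Z = 17 → R
  i=33: F-W =  9 → J
  i=34: A-H = 19 → T
  i=35: G-K = 22 → W
  i=36: A-Q = 10 → K
  i=37: W-S =  4 → E
  i=38: P-E = 11 → L
  i=39: I-R = 17 → R
  shifts repeat with period 7: WKELRJT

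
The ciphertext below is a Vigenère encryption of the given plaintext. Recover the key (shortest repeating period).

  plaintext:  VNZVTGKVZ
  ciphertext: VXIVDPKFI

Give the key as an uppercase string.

  i= 0: V-V =  0 → A
  i= 1: X-N = 10 → K
  i= 2: I-Z =  9 → J
  i= 3: V-V =  0 → A
  i= 4: D-T = 10 → K
  i= 5: P-G =  9 → J
  i= 6: K-K =  0 → A
  i= 7: F-V = 10 → K
  i= 8: I-Z =  9 → J
  shifts repeat with period 3: AKJ

AKJ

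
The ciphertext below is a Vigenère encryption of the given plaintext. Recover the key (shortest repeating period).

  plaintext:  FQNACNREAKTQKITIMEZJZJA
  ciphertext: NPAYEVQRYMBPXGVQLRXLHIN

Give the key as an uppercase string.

IZNYC

  i= 0: N-F =  8 → I
  i= 1: P-Q = 25 → Z
  i= 2: A-N = 13 → N
  i= 3: Y-A = 24 → Y
  i= 4: E-C =  2 → C
  i= 5: V-N =  8 → I
  i= 6: Q-R = 25 → Z
  i= 7: R-E = 13 → N
  i= 8: Y-A = 24 → Y
  i= 9: M-K =  2 → C
  i=10: B-T =  8 → I
  i=11: P-Q = 25 → Z
  i=12: X-K = 13 → N
  i=13: G-I = 24 → Y
  i=14: V-T =  2 → C
  i=15: Q-I =  8 → I
  i=16: L-M = 25 → Z
  i=17: R-E = 13 → N
  i=18: X-Z = 24 → Y
  i=19: L-J =  2 → C
  i=20: H-Z =  8 → I
  i=21: I-J = 25 → Z
  i=22: N-A = 13 → N
  shifts repeat with period 5: IZNYC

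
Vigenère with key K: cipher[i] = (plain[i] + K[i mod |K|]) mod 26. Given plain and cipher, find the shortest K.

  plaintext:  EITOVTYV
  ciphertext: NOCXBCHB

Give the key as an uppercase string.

  i= 0: N-E =  9 → J
  i= 1: O-I =  6 → G
  i= 2: C-T =  9 → J
  i= 3: X-O =  9 → J
  i= 4: B-V =  6 → G
  i= 5: C-T =  9 → J
  i= 6: H-Y =  9 → J
  i= 7: B-V =  6 → G
  shifts repeat with period 3: JGJ

JGJ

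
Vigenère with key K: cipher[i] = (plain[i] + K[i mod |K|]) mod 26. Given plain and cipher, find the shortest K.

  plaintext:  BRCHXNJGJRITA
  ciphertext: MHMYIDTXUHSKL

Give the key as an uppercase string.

  i= 0: M-B = 11 → L
  i= 1: H-R = 16 → Q
  i= 2: M-C = 10 → K
  i= 3: Y-H = 17 → R
  i= 4: I-X = 11 → L
  i= 5: D-N = 16 → Q
  i= 6: T-J = 10 → K
  i= 7: X-G = 17 → R
  i= 8: U-J = 11 → L
  i= 9: H-R = 16 → Q
  i=10: S-I = 10 → K
  i=11: K-T = 17 → R
  i=12: L-A = 11 → L
  shifts repeat with period 4: LQKR

LQKR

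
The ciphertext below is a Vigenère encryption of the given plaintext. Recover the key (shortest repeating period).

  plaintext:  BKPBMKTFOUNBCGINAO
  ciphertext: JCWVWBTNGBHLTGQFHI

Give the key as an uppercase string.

  i= 0: J-B =  8 → I
  i= 1: C-K = 18 → S
  i= 2: W-P =  7 → H
  i= 3: V-B = 20 → U
  i= 4: W-M = 10 → K
  i= 5: B-K = 17 → R
  i= 6: T-T =  0 → A
  i= 7: N-F =  8 → I
  i= 8: G-O = 18 → S
  i= 9: B-U =  7 → H
  i=10: H-N = 20 → U
  i=11: L-B = 10 → K
  i=12: T-C = 17 → R
  i=13: G-G =  0 → A
  i=14: Q-I =  8 → I
  i=15: F-N = 18 → S
  i=16: H-A =  7 → H
  i=17: I-O = 20 → U
  shifts repeat with period 7: ISHUKRA

ISHUKRA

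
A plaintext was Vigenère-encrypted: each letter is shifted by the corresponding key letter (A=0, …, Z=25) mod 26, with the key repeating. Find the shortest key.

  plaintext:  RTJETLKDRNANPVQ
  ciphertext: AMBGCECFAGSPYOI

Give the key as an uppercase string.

  i= 0: A-R =  9 → J
  i= 1: M-T = 19 → T
  i= 2: B-J = 18 → S
  i= 3: G-E =  2 → C
  i= 4: C-T =  9 → J
  i= 5: E-L = 19 → T
  i= 6: C-K = 18 → S
  i= 7: F-D =  2 → C
  i= 8: A-R =  9 → J
  i= 9: G-N = 19 → T
  i=10: S-A = 18 → S
  i=11: P-N =  2 → C
  i=12: Y-P =  9 → J
  i=13: O-V = 19 → T
  i=14: I-Q = 18 → S
  shifts repeat with period 4: JTSC

JTSC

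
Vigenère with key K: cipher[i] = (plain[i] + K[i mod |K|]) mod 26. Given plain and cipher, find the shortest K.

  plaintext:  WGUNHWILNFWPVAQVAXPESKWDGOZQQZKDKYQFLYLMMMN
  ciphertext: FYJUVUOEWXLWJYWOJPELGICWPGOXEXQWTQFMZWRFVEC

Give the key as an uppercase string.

  i= 0: F-W =  9 → J
  i= 1: Y-G = 18 → S
  i= 2: J-U = 15 → P
  i= 3: U-N =  7 → H
  i= 4: V-H = 14 → O
  i= 5: U-W = 24 → Y
  i= 6: O-I =  6 → G
  i= 7: E-L = 19 → T
  i= 8: W-N =  9 → J
  i= 9: X-F = 18 → S
  i=10: L-W = 15 → P
  i=11: W-P =  7 → H
  i=12: J-V = 14 → O
  i=13: Y-A = 24 → Y
  i=14: W-Q =  6 → G
  i=15: O-V = 19 → T
  i=16: J-A =  9 → J
  i=17: P-X = 18 → S
  i=18: E-P = 15 → P
  i=19: L-E =  7 → H
  i=20: G-S = 14 → O
  i=21: I-K = 24 → Y
  i=22: C-W =  6 → G
  i=23: W-D = 19 → T
  i=24: P-G =  9 → J
  i=25: G-O = 18 → S
  i=26: O-Z = 15 → P
  i=27: X-Q =  7 → H
  i=28: E-Q = 14 → O
  i=29: X-Z = 24 → Y
  i=30: Q-K =  6 → G
  i=31: W-D = 19 → T
  i=32: T-K =  9 → J
  i=33: Q-Y = 18 → S
  i=34: F-Q = 15 → P
  i=35: M-F =  7 → H
  i=36: Z-L = 14 → O
  i=37: W-Y = 24 → Y
  i=38: R-L =  6 → G
  i=39: F-M = 19 → T
  i=40: V-M =  9 → J
  i=41: E-M = 18 → S
  i=42: C-N = 15 → P
  shifts repeat with period 8: JSPHOYGT

JSPHOYGT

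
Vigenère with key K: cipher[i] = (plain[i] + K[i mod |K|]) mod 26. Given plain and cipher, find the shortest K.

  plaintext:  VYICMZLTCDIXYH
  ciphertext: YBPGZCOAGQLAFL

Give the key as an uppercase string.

DDHEN

  i= 0: Y-V =  3 → D
  i= 1: B-Y =  3 → D
  i= 2: P-I =  7 → H
  i= 3: G-C =  4 → E
  i= 4: Z-M = 13 → N
  i= 5: C-Z =  3 → D
  i= 6: O-L =  3 → D
  i= 7: A-T =  7 → H
  i= 8: G-C =  4 → E
  i= 9: Q-D = 13 → N
  i=10: L-I =  3 → D
  i=11: A-X =  3 → D
  i=12: F-Y =  7 → H
  i=13: L-H =  4 → E
  shifts repeat with period 5: DDHEN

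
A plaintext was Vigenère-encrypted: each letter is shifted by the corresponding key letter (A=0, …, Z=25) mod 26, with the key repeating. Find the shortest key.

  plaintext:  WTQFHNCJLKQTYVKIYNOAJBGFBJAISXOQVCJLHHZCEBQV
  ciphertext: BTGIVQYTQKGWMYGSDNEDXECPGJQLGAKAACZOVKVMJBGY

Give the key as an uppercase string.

  i= 0: B-W =  5 → F
  i= 1: T-T =  0 → A
  i= 2: G-Q = 16 → Q
  i= 3: I-F =  3 → D
  i= 4: V-H = 14 → O
  i= 5: Q-N =  3 → D
  i= 6: Y-C = 22 → W
  i= 7: T-J = 10 → K
  i= 8: Q-L =  5 → F
  i= 9: K-K =  0 → A
  i=10: G-Q = 16 → Q
  i=11: W-T =  3 → D
  i=12: M-Y = 14 → O
  i=13: Y-V =  3 → D
  i=14: G-K = 22 → W
  i=15: S-I = 10 → K
  i=16: D-Y =  5 → F
  i=17: N-N =  0 → A
  i=18: E-O = 16 → Q
  i=19: D-A =  3 → D
  i=20: X-J = 14 → O
  i=21: E-B =  3 → D
  i=22: C-G = 22 → W
  i=23: P-F = 10 → K
  i=24: G-B =  5 → F
  i=25: J-J =  0 → A
  i=26: Q-A = 16 → Q
  i=27: L-I =  3 → D
  i=28: G-S = 14 → O
  i=29: A-X =  3 → D
  i=30: K-O = 22 → W
  i=31: A-Q = 10 → K
  i=32: A-V =  5 → F
  i=33: C-C =  0 → A
  i=34: Z-J = 16 → Q
  i=35: O-L =  3 → D
  i=36: V-H = 14 → O
  i=37: K-H =  3 → D
  i=38: V-Z = 22 → W
  i=39: M-C = 10 → K
  i=40: J-E =  5 → F
  i=41: B-B =  0 → A
  i=42: G-Q = 16 → Q
  i=43: Y-V =  3 → D
  shifts repeat with period 8: FAQDODWK

FAQDODWK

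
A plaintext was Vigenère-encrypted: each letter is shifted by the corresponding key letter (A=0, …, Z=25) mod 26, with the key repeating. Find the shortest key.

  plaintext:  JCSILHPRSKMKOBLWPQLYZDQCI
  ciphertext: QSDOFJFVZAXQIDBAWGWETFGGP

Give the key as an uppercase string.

HQLGUCQE

  i= 0: Q-J =  7 → H
  i= 1: S-C = 16 → Q
  i= 2: D-S = 11 → L
  i= 3: O-I =  6 → G
  i= 4: F-L = 20 → U
  i= 5: J-H =  2 → C
  i= 6: F-P = 16 → Q
  i= 7: V-R =  4 → E
  i= 8: Z-S =  7 → H
  i= 9: A-K = 16 → Q
  i=10: X-M = 11 → L
  i=11: Q-K =  6 → G
  i=12: I-O = 20 → U
  i=13: D-B =  2 → C
  i=14: B-L = 16 → Q
  i=15: A-W =  4 → E
  i=16: W-P =  7 → H
  i=17: G-Q = 16 → Q
  i=18: W-L = 11 → L
  i=19: E-Y =  6 → G
  i=20: T-Z = 20 → U
  i=21: F-D =  2 → C
  i=22: G-Q = 16 → Q
  i=23: G-C =  4 → E
  i=24: P-I =  7 → H
  shifts repeat with period 8: HQLGUCQE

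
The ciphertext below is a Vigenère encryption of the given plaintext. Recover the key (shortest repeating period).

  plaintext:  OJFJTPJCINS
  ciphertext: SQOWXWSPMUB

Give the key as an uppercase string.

  i= 0: S-O =  4 → E
  i= 1: Q-J =  7 → H
  i= 2: O-F =  9 → J
  i= 3: W-J = 13 → N
  i= 4: X-T =  4 → E
  i= 5: W-P =  7 → H
  i= 6: S-J =  9 → J
  i= 7: P-C = 13 → N
  i= 8: M-I =  4 → E
  i= 9: U-N =  7 → H
  i=10: B-S =  9 → J
  shifts repeat with period 4: EHJN

EHJN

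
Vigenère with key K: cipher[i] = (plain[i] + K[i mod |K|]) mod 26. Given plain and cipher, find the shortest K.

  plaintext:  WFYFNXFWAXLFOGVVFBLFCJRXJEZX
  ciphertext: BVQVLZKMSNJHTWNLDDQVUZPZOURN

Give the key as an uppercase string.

  i= 0: B-W =  5 → F
  i= 1: V-F = 16 → Q
  i= 2: Q-Y = 18 → S
  i= 3: V-F = 16 → Q
  i= 4: L-N = 24 → Y
  i= 5: Z-X =  2 → C
  i= 6: K-F =  5 → F
  i= 7: M-W = 16 → Q
  i= 8: S-A = 18 → S
  i= 9: N-X = 16 → Q
  i=10: J-L = 24 → Y
  i=11: H-F =  2 → C
  i=12: T-O =  5 → F
  i=13: W-G = 16 → Q
  i=14: N-V = 18 → S
  i=15: L-V = 16 → Q
  i=16: D-F = 24 → Y
  i=17: D-B =  2 → C
  i=18: Q-L =  5 → F
  i=19: V-F = 16 → Q
  i=20: U-C = 18 → S
  i=21: Z-J = 16 → Q
  i=22: P-R = 24 → Y
  i=23: Z-X =  2 → C
  i=24: O-J =  5 → F
  i=25: U-E = 16 → Q
  i=26: R-Z = 18 → S
  i=27: N-X = 16 → Q
  shifts repeat with period 6: FQSQYC

FQSQYC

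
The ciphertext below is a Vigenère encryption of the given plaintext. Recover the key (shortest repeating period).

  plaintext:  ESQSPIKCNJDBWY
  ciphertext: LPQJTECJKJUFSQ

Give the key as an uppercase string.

HXAREWS

  i= 0: L-E =  7 → H
  i= 1: P-S = 23 → X
  i= 2: Q-Q =  0 → A
  i= 3: J-S = 17 → R
  i= 4: T-P =  4 → E
  i= 5: E-I = 22 → W
  i= 6: C-K = 18 → S
  i= 7: J-C =  7 → H
  i= 8: K-N = 23 → X
  i= 9: J-J =  0 → A
  i=10: U-D = 17 → R
  i=11: F-B =  4 → E
  i=12: S-W = 22 → W
  i=13: Q-Y = 18 → S
  shifts repeat with period 7: HXAREWS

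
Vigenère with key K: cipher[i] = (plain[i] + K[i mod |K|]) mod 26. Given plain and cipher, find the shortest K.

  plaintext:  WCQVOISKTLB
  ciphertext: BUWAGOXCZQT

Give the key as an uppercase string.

FSG

  i= 0: B-W =  5 → F
  i= 1: U-C = 18 → S
  i= 2: W-Q =  6 → G
  i= 3: A-V =  5 → F
  i= 4: G-O = 18 → S
  i= 5: O-I =  6 → G
  i= 6: X-S =  5 → F
  i= 7: C-K = 18 → S
  i= 8: Z-T =  6 → G
  i= 9: Q-L =  5 → F
  i=10: T-B = 18 → S
  shifts repeat with period 3: FSG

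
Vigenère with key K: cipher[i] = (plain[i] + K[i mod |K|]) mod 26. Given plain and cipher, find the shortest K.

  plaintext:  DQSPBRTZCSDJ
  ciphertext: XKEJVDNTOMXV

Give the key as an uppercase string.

  i= 0: X-D = 20 → U
  i= 1: K-Q = 20 → U
  i= 2: E-S = 12 → M
  i= 3: J-P = 20 → U
  i= 4: V-B = 20 → U
  i= 5: D-R = 12 → M
  i= 6: N-T = 20 → U
  i= 7: T-Z = 20 → U
  i= 8: O-C = 12 → M
  i= 9: M-S = 20 → U
  i=10: X-D = 20 → U
  i=11: V-J = 12 → M
  shifts repeat with period 3: UUM

UUM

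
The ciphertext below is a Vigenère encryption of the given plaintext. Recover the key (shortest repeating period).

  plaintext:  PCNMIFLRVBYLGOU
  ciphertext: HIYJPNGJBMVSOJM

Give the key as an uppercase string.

SGLXHIV

  i= 0: H-P = 18 → S
  i= 1: I-C =  6 → G
  i= 2: Y-N = 11 → L
  i= 3: J-M = 23 → X
  i= 4: P-I =  7 → H
  i= 5: N-F =  8 → I
  i= 6: G-L = 21 → V
  i= 7: J-R = 18 → S
  i= 8: B-V =  6 → G
  i= 9: M-B = 11 → L
  i=10: V-Y = 23 → X
  i=11: S-L =  7 → H
  i=12: O-G =  8 → I
  i=13: J-O = 21 → V
  i=14: M-U = 18 → S
  shifts repeat with period 7: SGLXHIV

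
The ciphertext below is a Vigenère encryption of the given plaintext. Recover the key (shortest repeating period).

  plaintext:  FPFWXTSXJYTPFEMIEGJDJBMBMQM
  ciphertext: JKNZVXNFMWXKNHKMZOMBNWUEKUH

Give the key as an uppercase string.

EVIDY

  i= 0: J-F =  4 → E
  i= 1: K-P = 21 → V
  i= 2: N-F =  8 → I
  i= 3: Z-W =  3 → D
  i= 4: V-X = 24 → Y
  i= 5: X-T =  4 → E
  i= 6: N-S = 21 → V
  i= 7: F-X =  8 → I
  i= 8: M-J =  3 → D
  i= 9: W-Y = 24 → Y
  i=10: X-T =  4 → E
  i=11: K-P = 21 → V
  i=12: N-F =  8 → I
  i=13: H-E =  3 → D
  i=14: K-M = 24 → Y
  i=15: M-I =  4 → E
  i=16: Z-E = 21 → V
  i=17: O-G =  8 → I
  i=18: M-J =  3 → D
  i=19: B-D = 24 → Y
  i=20: N-J =  4 → E
  i=21: W-B = 21 → V
  i=22: U-M =  8 → I
  i=23: E-B =  3 → D
  i=24: K-M = 24 → Y
  i=25: U-Q =  4 → E
  i=26: H-M = 21 → V
  shifts repeat with period 5: EVIDY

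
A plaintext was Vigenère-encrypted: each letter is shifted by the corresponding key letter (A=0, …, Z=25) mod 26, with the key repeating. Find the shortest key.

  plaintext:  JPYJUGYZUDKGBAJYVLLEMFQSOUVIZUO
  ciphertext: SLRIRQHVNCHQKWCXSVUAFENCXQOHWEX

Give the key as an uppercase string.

  i= 0: S-J =  9 → J
  i= 1: L-P = 22 → W
  i= 2: R-Y = 19 → T
  i= 3: I-J = 25 → Z
  i= 4: R-U = 23 → X
  i= 5: Q-G = 10 → K
  i= 6: H-Y =  9 → J
  i= 7: V-Z = 22 → W
  i= 8: N-U = 19 → T
  i= 9: C-D = 25 → Z
  i=10: H-K = 23 → X
  i=11: Q-G = 10 → K
  i=12: K-B =  9 → J
  i=13: W-A = 22 → W
  i=14: C-J = 19 → T
  i=15: X-Y = 25 → Z
  i=16: S-V = 23 → X
  i=17: V-L = 10 → K
  i=18: U-L =  9 → J
  i=19: A-E = 22 → W
  i=20: F-M = 19 → T
  i=21: E-F = 25 → Z
  i=22: N-Q = 23 → X
  i=23: C-S = 10 → K
  i=24: X-O =  9 → J
  i=25: Q-U = 22 → W
  i=26: O-V = 19 → T
  i=27: H-I = 25 → Z
  i=28: W-Z = 23 → X
  i=29: E-U = 10 → K
  i=30: X-O =  9 → J
  shifts repeat with period 6: JWTZXK

JWTZXK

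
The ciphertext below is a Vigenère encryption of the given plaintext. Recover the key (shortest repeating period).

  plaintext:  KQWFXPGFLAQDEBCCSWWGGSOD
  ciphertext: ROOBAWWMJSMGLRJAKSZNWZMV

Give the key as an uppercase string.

  i= 0: R-K =  7 → H
  i= 1: O-Q = 24 → Y
  i= 2: O-W = 18 → S
  i= 3: B-F = 22 → W
  i= 4: A-X =  3 → D
  i= 5: W-P =  7 → H
  i= 6: W-G = 16 → Q
  i= 7: M-F =  7 → H
  i= 8: J-L = 24 → Y
  i= 9: S-A = 18 → S
  i=10: M-Q = 22 → W
  i=11: G-D =  3 → D
  i=12: L-E =  7 → H
  i=13: R-B = 16 → Q
  i=14: J-C =  7 → H
  i=15: A-C = 24 → Y
  i=16: K-S = 18 → S
  i=17: S-W = 22 → W
  i=18: Z-W =  3 → D
  i=19: N-G =  7 → H
  i=20: W-G = 16 → Q
  i=21: Z-S =  7 → H
  i=22: M-O = 24 → Y
  i=23: V-D = 18 → S
  shifts repeat with period 7: HYSWDHQ

HYSWDHQ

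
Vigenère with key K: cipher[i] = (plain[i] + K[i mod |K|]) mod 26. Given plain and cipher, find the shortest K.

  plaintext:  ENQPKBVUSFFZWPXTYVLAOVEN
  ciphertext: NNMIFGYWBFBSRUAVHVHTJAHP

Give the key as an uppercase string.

  i= 0: N-E =  9 → J
  i= 1: N-N =  0 → A
  i= 2: M-Q = 22 → W
  i= 3: I-P = 19 → T
  i= 4: F-K = 21 → V
  i= 5: G-B =  5 → F
  i= 6: Y-V =  3 → D
  i= 7: W-U =  2 → C
  i= 8: B-S =  9 → J
  i= 9: F-F =  0 → A
  i=10: B-F = 22 → W
  i=11: S-Z = 19 → T
  i=12: R-W = 21 → V
  i=13: U-P =  5 → F
  i=14: A-X =  3 → D
  i=15: V-T =  2 → C
  i=16: H-Y =  9 → J
  i=17: V-V =  0 → A
  i=18: H-L = 22 → W
  i=19: T-A = 19 → T
  i=20: J-O = 21 → V
  i=21: A-V =  5 → F
  i=22: H-E =  3 → D
  i=23: P-N =  2 → C
  shifts repeat with period 8: JAWTVFDC

JAWTVFDC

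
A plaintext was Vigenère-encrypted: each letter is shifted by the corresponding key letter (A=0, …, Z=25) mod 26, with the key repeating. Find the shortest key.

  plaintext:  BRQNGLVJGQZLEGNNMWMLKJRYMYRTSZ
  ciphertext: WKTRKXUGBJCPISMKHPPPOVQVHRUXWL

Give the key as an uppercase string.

VTDEEMZX

  i= 0: W-B = 21 → V
  i= 1: K-R = 19 → T
  i= 2: T-Q =  3 → D
  i= 3: R-N =  4 → E
  i= 4: K-G =  4 → E
  i= 5: X-L = 12 → M
  i= 6: U-V = 25 → Z
  i= 7: G-J = 23 → X
  i= 8: B-G = 21 → V
  i= 9: J-Q = 19 → T
  i=10: C-Z =  3 → D
  i=11: P-L =  4 → E
  i=12: I-E =  4 → E
  i=13: S-G = 12 → M
  i=14: M-N = 25 → Z
  i=15: K-N = 23 → X
  i=16: H-M = 21 → V
  i=17: P-W = 19 → T
  i=18: P-M =  3 → D
  i=19: P-L =  4 → E
  i=20: O-K =  4 → E
  i=21: V-J = 12 → M
  i=22: Q-R = 25 → Z
  i=23: V-Y = 23 → X
  i=24: H-M = 21 → V
  i=25: R-Y = 19 → T
  i=26: U-R =  3 → D
  i=27: X-T =  4 → E
  i=28: W-S =  4 → E
  i=29: L-Z = 12 → M
  shifts repeat with period 8: VTDEEMZX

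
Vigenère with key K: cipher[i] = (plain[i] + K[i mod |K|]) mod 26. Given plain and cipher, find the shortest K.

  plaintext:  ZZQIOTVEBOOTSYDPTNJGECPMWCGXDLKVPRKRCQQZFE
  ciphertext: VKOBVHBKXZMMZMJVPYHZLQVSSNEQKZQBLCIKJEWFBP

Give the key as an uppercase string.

WLYTHOGG

  i= 0: V-Z = 22 → W
  i= 1: K-Z = 11 → L
  i= 2: O-Q = 24 → Y
  i= 3: B-I = 19 → T
  i= 4: V-O =  7 → H
  i= 5: H-T = 14 → O
  i= 6: B-V =  6 → G
  i= 7: K-E =  6 → G
  i= 8: X-B = 22 → W
  i= 9: Z-O = 11 → L
  i=10: M-O = 24 → Y
  i=11: M-T = 19 → T
  i=12: Z-S =  7 → H
  i=13: M-Y = 14 → O
  i=14: J-D =  6 → G
  i=15: V-P =  6 → G
  i=16: P-T = 22 → W
  i=17: Y-N = 11 → L
  i=18: H-J = 24 → Y
  i=19: Z-G = 19 → T
  i=20: L-E =  7 → H
  i=21: Q-C = 14 → O
  i=22: V-P =  6 → G
  i=23: S-M =  6 → G
  i=24: S-W = 22 → W
  i=25: N-C = 11 → L
  i=26: E-G = 24 → Y
  i=27: Q-X = 19 → T
  i=28: K-D =  7 → H
  i=29: Z-L = 14 → O
  i=30: Q-K =  6 → G
  i=31: B-V =  6 → G
  i=32: L-P = 22 → W
  i=33: C-R = 11 → L
  i=34: I-K = 24 → Y
  i=35: K-R = 19 → T
  i=36: J-C =  7 → H
  i=37: E-Q = 14 → O
  i=38: W-Q =  6 → G
  i=39: F-Z =  6 → G
  i=40: B-F = 22 → W
  i=41: P-E = 11 → L
  shifts repeat with period 8: WLYTHOGG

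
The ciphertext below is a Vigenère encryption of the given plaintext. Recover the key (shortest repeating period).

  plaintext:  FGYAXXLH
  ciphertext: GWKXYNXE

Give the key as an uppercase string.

BQMX

  i= 0: G-F =  1 → B
  i= 1: W-G = 16 → Q
  i= 2: K-Y = 12 → M
  i= 3: X-A = 23 → X
  i= 4: Y-X =  1 → B
  i= 5: N-X = 16 → Q
  i= 6: X-L = 12 → M
  i= 7: E-H = 23 → X
  shifts repeat with period 4: BQMX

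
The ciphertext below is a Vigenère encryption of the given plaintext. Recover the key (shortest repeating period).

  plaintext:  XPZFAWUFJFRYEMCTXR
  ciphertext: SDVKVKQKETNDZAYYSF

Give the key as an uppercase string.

  i= 0: S-X = 21 → V
  i= 1: D-P = 14 → O
  i= 2: V-Z = 22 → W
  i= 3: K-F =  5 → F
  i= 4: V-A = 21 → V
  i= 5: K-W = 14 → O
  i= 6: Q-U = 22 → W
  i= 7: K-F =  5 → F
  i= 8: E-J = 21 → V
  i= 9: T-F = 14 → O
  i=10: N-R = 22 → W
  i=11: D-Y =  5 → F
  i=12: Z-E = 21 → V
  i=13: A-M = 14 → O
  i=14: Y-C = 22 → W
  i=15: Y-T =  5 → F
  i=16: S-X = 21 → V
  i=17: F-R = 14 → O
  shifts repeat with period 4: VOWF

VOWF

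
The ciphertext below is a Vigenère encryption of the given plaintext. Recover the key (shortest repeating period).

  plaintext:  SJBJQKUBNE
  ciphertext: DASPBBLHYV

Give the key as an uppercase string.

LRRG

  i= 0: D-S = 11 → L
  i= 1: A-J = 17 → R
  i= 2: S-B = 17 → R
  i= 3: P-J =  6 → G
  i= 4: B-Q = 11 → L
  i= 5: B-K = 17 → R
  i= 6: L-U = 17 → R
  i= 7: H-B =  6 → G
  i= 8: Y-N = 11 → L
  i= 9: V-E = 17 → R
  shifts repeat with period 4: LRRG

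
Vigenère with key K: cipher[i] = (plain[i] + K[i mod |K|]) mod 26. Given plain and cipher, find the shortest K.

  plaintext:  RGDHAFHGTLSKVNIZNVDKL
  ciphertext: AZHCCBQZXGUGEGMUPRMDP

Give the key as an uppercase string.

  i= 0: A-R =  9 → J
  i= 1: Z-G = 19 → T
  i= 2: H-D =  4 → E
  i= 3: C-H = 21 → V
  i= 4: C-A =  2 → C
  i= 5: B-F = 22 → W
  i= 6: Q-H =  9 → J
  i= 7: Z-G = 19 → T
  i= 8: X-T =  4 → E
  i= 9: G-L = 21 → V
  i=10: U-S =  2 → C
  i=11: G-K = 22 → W
  i=12: E-V =  9 → J
  i=13: G-N = 19 → T
  i=14: M-I =  4 → E
  i=15: U-Z = 21 → V
  i=16: P-N =  2 → C
  i=17: R-V = 22 → W
  i=18: M-D =  9 → J
  i=19: D-K = 19 → T
  i=20: P-L =  4 → E
  shifts repeat with period 6: JTEVCW

JTEVCW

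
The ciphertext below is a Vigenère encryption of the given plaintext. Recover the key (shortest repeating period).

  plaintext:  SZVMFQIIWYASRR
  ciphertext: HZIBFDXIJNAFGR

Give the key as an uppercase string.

  i= 0: H-S = 15 → P
  i= 1: Z-Z =  0 → A
  i= 2: I-V = 13 → N
  i= 3: B-M = 15 → P
  i= 4: F-F =  0 → A
  i= 5: D-Q = 13 → N
  i= 6: X-I = 15 → P
  i= 7: I-I =  0 → A
  i= 8: J-W = 13 → N
  i= 9: N-Y = 15 → P
  i=10: A-A =  0 → A
  i=11: F-S = 13 → N
  i=12: G-R = 15 → P
  i=13: R-R =  0 → A
  shifts repeat with period 3: PAN

PAN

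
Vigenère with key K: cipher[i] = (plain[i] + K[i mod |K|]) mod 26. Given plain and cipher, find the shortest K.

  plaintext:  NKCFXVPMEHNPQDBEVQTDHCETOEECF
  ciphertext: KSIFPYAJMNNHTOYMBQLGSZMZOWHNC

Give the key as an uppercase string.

  i= 0: K-N = 23 → X
  i= 1: S-K =  8 → I
  i= 2: I-C =  6 → G
  i= 3: F-F =  0 → A
  i= 4: P-X = 18 → S
  i= 5: Y-V =  3 → D
  i= 6: A-P = 11 → L
  i= 7: J-M = 23 → X
  i= 8: M-E =  8 → I
  i= 9: N-H =  6 → G
  i=10: N-N =  0 → A
  i=11: H-P = 18 → S
  i=12: T-Q =  3 → D
  i=13: O-D = 11 → L
  i=14: Y-B = 23 → X
  i=15: M-E =  8 → I
  i=16: B-V =  6 → G
  i=17: Q-Q =  0 → A
  i=18: L-T = 18 → S
  i=19: G-D =  3 → D
  i=20: S-H = 11 → L
  i=21: Z-C = 23 → X
  i=22: M-E =  8 → I
  i=23: Z-T =  6 → G
  i=24: O-O =  0 → A
  i=25: W-E = 18 → S
  i=26: H-E =  3 → D
  i=27: N-C = 11 → L
  i=28: C-F = 23 → X
  shifts repeat with period 7: XIGASDL

XIGASDL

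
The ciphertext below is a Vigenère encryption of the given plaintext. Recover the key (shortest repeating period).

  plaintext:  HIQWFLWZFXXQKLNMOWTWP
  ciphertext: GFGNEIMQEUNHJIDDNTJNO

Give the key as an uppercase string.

ZXQR

  i= 0: G-H = 25 → Z
  i= 1: F-I = 23 → X
  i= 2: G-Q = 16 → Q
  i= 3: N-W = 17 → R
  i= 4: E-F = 25 → Z
  i= 5: I-L = 23 → X
  i= 6: M-W = 16 → Q
  i= 7: Q-Z = 17 → R
  i= 8: E-F = 25 → Z
  i= 9: U-X = 23 → X
  i=10: N-X = 16 → Q
  i=11: H-Q = 17 → R
  i=12: J-K = 25 → Z
  i=13: I-L = 23 → X
  i=14: D-N = 16 → Q
  i=15: D-M = 17 → R
  i=16: N-O = 25 → Z
  i=17: T-W = 23 → X
  i=18: J-T = 16 → Q
  i=19: N-W = 17 → R
  i=20: O-P = 25 → Z
  shifts repeat with period 4: ZXQR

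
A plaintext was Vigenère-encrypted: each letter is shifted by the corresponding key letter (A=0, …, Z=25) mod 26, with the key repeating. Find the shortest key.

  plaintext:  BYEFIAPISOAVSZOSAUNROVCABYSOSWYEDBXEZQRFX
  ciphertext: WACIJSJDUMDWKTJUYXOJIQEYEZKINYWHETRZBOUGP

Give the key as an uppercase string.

VCYDBSU

  i= 0: W-B = 21 → V
  i= 1: A-Y =  2 → C
  i= 2: C-E = 24 → Y
  i= 3: I-F =  3 → D
  i= 4: J-I =  1 → B
  i= 5: S-A = 18 → S
  i= 6: J-P = 20 → U
  i= 7: D-I = 21 → V
  i= 8: U-S =  2 → C
  i= 9: M-O = 24 → Y
  i=10: D-A =  3 → D
  i=11: W-V =  1 → B
  i=12: K-S = 18 → S
  i=13: T-Z = 20 → U
  i=14: J-O = 21 → V
  i=15: U-S =  2 → C
  i=16: Y-A = 24 → Y
  i=17: X-U =  3 → D
  i=18: O-N =  1 → B
  i=19: J-R = 18 → S
  i=20: I-O = 20 → U
  i=21: Q-V = 21 → V
  i=22: E-C =  2 → C
  i=23: Y-A = 24 → Y
  i=24: E-B =  3 → D
  i=25: Z-Y =  1 → B
  i=26: K-S = 18 → S
  i=27: I-O = 20 → U
  i=28: N-S = 21 → V
  i=29: Y-W =  2 → C
  i=30: W-Y = 24 → Y
  i=31: H-E =  3 → D
  i=32: E-D =  1 → B
  i=33: T-B = 18 → S
  i=34: R-X = 20 → U
  i=35: Z-E = 21 → V
  i=36: B-Z =  2 → C
  i=37: O-Q = 24 → Y
  i=38: U-R =  3 → D
  i=39: G-F =  1 → B
  i=40: P-X = 18 → S
  shifts repeat with period 7: VCYDBSU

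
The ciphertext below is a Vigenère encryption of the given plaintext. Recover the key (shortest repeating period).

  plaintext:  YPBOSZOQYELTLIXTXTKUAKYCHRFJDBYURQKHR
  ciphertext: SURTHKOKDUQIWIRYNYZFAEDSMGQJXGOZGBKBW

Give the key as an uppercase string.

UFQFPLA

  i= 0: S-Y = 20 → U
  i= 1: U-P =  5 → F
  i= 2: R-B = 16 → Q
  i= 3: T-O =  5 → F
  i= 4: H-S = 15 → P
  i= 5: K-Z = 11 → L
  i= 6: O-O =  0 → A
  i= 7: K-Q = 20 → U
  i= 8: D-Y =  5 → F
  i= 9: U-E = 16 → Q
  i=10: Q-L =  5 → F
  i=11: I-T = 15 → P
  i=12: W-L = 11 → L
  i=13: I-I =  0 → A
  i=14: R-X = 20 → U
  i=15: Y-T =  5 → F
  i=16: N-X = 16 → Q
  i=17: Y-T =  5 → F
  i=18: Z-K = 15 → P
  i=19: F-U = 11 → L
  i=20: A-A =  0 → A
  i=21: E-K = 20 → U
  i=22: D-Y =  5 → F
  i=23: S-C = 16 → Q
  i=24: M-H =  5 → F
  i=25: G-R = 15 → P
  i=26: Q-F = 11 → L
  i=27: J-J =  0 → A
  i=28: X-D = 20 → U
  i=29: G-B =  5 → F
  i=30: O-Y = 16 → Q
  i=31: Z-U =  5 → F
  i=32: G-R = 15 → P
  i=33: B-Q = 11 → L
  i=34: K-K =  0 → A
  i=35: B-H = 20 → U
  i=36: W-R =  5 → F
  shifts repeat with period 7: UFQFPLA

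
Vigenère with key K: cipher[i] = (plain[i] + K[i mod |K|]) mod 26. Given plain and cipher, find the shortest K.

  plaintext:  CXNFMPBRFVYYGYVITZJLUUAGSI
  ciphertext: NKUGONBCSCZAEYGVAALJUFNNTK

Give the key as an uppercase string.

  i= 0: N-C = 11 → L
  i= 1: K-X = 13 → N
  i= 2: U-N =  7 → H
  i= 3: G-F =  1 → B
  i= 4: O-M =  2 → C
  i= 5: N-P = 24 → Y
  i= 6: B-B =  0 → A
  i= 7: C-R = 11 → L
  i= 8: S-F = 13 → N
  i= 9: C-V =  7 → H
  i=10: Z-Y =  1 → B
  i=11: A-Y =  2 → C
  i=12: E-G = 24 → Y
  i=13: Y-Y =  0 → A
  i=14: G-V = 11 → L
  i=15: V-I = 13 → N
  i=16: A-T =  7 → H
  i=17: A-Z =  1 → B
  i=18: L-J =  2 → C
  i=19: J-L = 24 → Y
  i=20: U-U =  0 → A
  i=21: F-U = 11 → L
  i=22: N-A = 13 → N
  i=23: N-G =  7 → H
  i=24: T-S =  1 → B
  i=25: K-I =  2 → C
  shifts repeat with period 7: LNHBCYA

LNHBCYA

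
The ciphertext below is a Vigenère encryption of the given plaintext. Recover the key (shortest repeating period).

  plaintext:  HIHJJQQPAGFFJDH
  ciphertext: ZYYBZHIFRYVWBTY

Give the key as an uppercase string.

SQR

  i= 0: Z-H = 18 → S
  i= 1: Y-I = 16 → Q
  i= 2: Y-H = 17 → R
  i= 3: B-J = 18 → S
  i= 4: Z-J = 16 → Q
  i= 5: H-Q = 17 → R
  i= 6: I-Q = 18 → S
  i= 7: F-P = 16 → Q
  i= 8: R-A = 17 → R
  i= 9: Y-G = 18 → S
  i=10: V-F = 16 → Q
  i=11: W-F = 17 → R
  i=12: B-J = 18 → S
  i=13: T-D = 16 → Q
  i=14: Y-H = 17 → R
  shifts repeat with period 3: SQR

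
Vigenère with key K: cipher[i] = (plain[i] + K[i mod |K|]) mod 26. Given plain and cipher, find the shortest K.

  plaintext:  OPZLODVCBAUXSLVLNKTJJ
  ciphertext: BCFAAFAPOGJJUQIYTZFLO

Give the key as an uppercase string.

NNGPMCF

  i= 0: B-O = 13 → N
  i= 1: C-P = 13 → N
  i= 2: F-Z =  6 → G
  i= 3: A-L = 15 → P
  i= 4: A-O = 12 → M
  i= 5: F-D =  2 → C
  i= 6: A-V =  5 → F
  i= 7: P-C = 13 → N
  i= 8: O-B = 13 → N
  i= 9: G-A =  6 → G
  i=10: J-U = 15 → P
  i=11: J-X = 12 → M
  i=12: U-S =  2 → C
  i=13: Q-L =  5 → F
  i=14: I-V = 13 → N
  i=15: Y-L = 13 → N
  i=16: T-N =  6 → G
  i=17: Z-K = 15 → P
  i=18: F-T = 12 → M
  i=19: L-J =  2 → C
  i=20: O-J =  5 → F
  shifts repeat with period 7: NNGPMCF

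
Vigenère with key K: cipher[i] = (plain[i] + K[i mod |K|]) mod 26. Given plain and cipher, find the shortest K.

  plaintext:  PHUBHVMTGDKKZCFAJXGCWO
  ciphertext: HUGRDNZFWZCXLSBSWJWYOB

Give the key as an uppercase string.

SNMQW

  i= 0: H-P = 18 → S
  i= 1: U-H = 13 → N
  i= 2: G-U = 12 → M
  i= 3: R-B = 16 → Q
  i= 4: D-H = 22 → W
  i= 5: N-V = 18 → S
  i= 6: Z-M = 13 → N
  i= 7: F-T = 12 → M
  i= 8: W-G = 16 → Q
  i= 9: Z-D = 22 → W
  i=10: C-K = 18 → S
  i=11: X-K = 13 → N
  i=12: L-Z = 12 → M
  i=13: S-C = 16 → Q
  i=14: B-F = 22 → W
  i=15: S-A = 18 → S
  i=16: W-J = 13 → N
  i=17: J-X = 12 → M
  i=18: W-G = 16 → Q
  i=19: Y-C = 22 → W
  i=20: O-W = 18 → S
  i=21: B-O = 13 → N
  shifts repeat with period 5: SNMQW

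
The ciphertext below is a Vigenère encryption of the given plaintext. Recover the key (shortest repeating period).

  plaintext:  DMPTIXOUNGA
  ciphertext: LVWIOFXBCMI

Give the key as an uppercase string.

  i= 0: L-D =  8 → I
  i= 1: V-M =  9 → J
  i= 2: W-P =  7 → H
  i= 3: I-T = 15 → P
  i= 4: O-I =  6 → G
  i= 5: F-X =  8 → I
  i= 6: X-O =  9 → J
  i= 7: B-U =  7 → H
  i= 8: C-N = 15 → P
  i= 9: M-G =  6 → G
  i=10: I-A =  8 → I
  shifts repeat with period 5: IJHPG

IJHPG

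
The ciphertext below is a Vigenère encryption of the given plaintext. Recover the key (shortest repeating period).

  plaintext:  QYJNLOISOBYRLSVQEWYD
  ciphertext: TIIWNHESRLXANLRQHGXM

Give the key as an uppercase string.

  i= 0: T-Q =  3 → D
  i= 1: I-Y = 10 → K
  i= 2: I-J = 25 → Z
  i= 3: W-N =  9 → J
  i= 4: N-L =  2 → C
  i= 5: H-O = 19 → T
  i= 6: E-I = 22 → W
  i= 7: S-S =  0 → A
  i= 8: R-O =  3 → D
  i= 9: L-B = 10 → K
  i=10: X-Y = 25 → Z
  i=11: A-R =  9 → J
  i=12: N-L =  2 → C
  i=13: L-S = 19 → T
  i=14: R-V = 22 → W
  i=15: Q-Q =  0 → A
  i=16: H-E =  3 → D
  i=17: G-W = 10 → K
  i=18: X-Y = 25 → Z
  i=19: M-D =  9 → J
  shifts repeat with period 8: DKZJCTWA

DKZJCTWA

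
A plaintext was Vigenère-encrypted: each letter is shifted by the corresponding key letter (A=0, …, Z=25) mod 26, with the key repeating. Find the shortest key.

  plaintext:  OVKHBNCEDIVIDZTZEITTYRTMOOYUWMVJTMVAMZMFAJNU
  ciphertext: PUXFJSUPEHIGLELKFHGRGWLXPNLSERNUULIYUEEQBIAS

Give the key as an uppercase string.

BZNYIFSL

  i= 0: P-O =  1 → B
  i= 1: U-V = 25 → Z
  i= 2: X-K = 13 → N
  i= 3: F-H = 24 → Y
  i= 4: J-B =  8 → I
  i= 5: S-N =  5 → F
  i= 6: U-C = 18 → S
  i= 7: P-E = 11 → L
  i= 8: E-D =  1 → B
  i= 9: H-I = 25 → Z
  i=10: I-V = 13 → N
  i=11: G-I = 24 → Y
  i=12: L-D =  8 → I
  i=13: E-Z =  5 → F
  i=14: L-T = 18 → S
  i=15: K-Z = 11 → L
  i=16: F-E =  1 → B
  i=17: H-I = 25 → Z
  i=18: G-T = 13 → N
  i=19: R-T = 24 → Y
  i=20: G-Y =  8 → I
  i=21: W-R =  5 → F
  i=22: L-T = 18 → S
  i=23: X-M = 11 → L
  i=24: P-O =  1 → B
  i=25: N-O = 25 → Z
  i=26: L-Y = 13 → N
  i=27: S-U = 24 → Y
  i=28: E-W =  8 → I
  i=29: R-M =  5 → F
  i=30: N-V = 18 → S
  i=31: U-J = 11 → L
  i=32: U-T =  1 → B
  i=33: L-M = 25 → Z
  i=34: I-V = 13 → N
  i=35: Y-A = 24 → Y
  i=36: U-M =  8 → I
  i=37: E-Z =  5 → F
  i=38: E-M = 18 → S
  i=39: Q-F = 11 → L
  i=40: B-A =  1 → B
  i=41: I-J = 25 → Z
  i=42: A-N = 13 → N
  i=43: S-U = 24 → Y
  shifts repeat with period 8: BZNYIFSL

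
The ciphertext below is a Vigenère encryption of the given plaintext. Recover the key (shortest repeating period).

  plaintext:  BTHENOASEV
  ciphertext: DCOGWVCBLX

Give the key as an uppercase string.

CJH

  i= 0: D-B =  2 → C
  i= 1: C-T =  9 → J
  i= 2: O-H =  7 → H
  i= 3: G-E =  2 → C
  i= 4: W-N =  9 → J
  i= 5: V-O =  7 → H
  i= 6: C-A =  2 → C
  i= 7: B-S =  9 → J
  i= 8: L-E =  7 → H
  i= 9: X-V =  2 → C
  shifts repeat with period 3: CJH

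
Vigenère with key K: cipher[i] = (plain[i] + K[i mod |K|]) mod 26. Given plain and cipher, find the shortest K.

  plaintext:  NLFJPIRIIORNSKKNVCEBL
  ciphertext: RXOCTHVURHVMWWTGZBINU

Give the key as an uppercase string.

EMJTEZ

  i= 0: R-N =  4 → E
  i= 1: X-L = 12 → M
  i= 2: O-F =  9 → J
  i= 3: C-J = 19 → T
  i= 4: T-P =  4 → E
  i= 5: H-I = 25 → Z
  i= 6: V-R =  4 → E
  i= 7: U-I = 12 → M
  i= 8: R-I =  9 → J
  i= 9: H-O = 19 → T
  i=10: V-R =  4 → E
  i=11: M-N = 25 → Z
  i=12: W-S =  4 → E
  i=13: W-K = 12 → M
  i=14: T-K =  9 → J
  i=15: G-N = 19 → T
  i=16: Z-V =  4 → E
  i=17: B-C = 25 → Z
  i=18: I-E =  4 → E
  i=19: N-B = 12 → M
  i=20: U-L =  9 → J
  shifts repeat with period 6: EMJTEZ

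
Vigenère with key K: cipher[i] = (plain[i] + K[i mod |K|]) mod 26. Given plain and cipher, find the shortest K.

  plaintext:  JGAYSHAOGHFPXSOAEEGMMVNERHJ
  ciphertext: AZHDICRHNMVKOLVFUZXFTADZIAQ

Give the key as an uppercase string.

  i= 0: A-J = 17 → R
  i= 1: Z-G = 19 → T
  i= 2: H-A =  7 → H
  i= 3: D-Y =  5 → F
  i= 4: I-S = 16 → Q
  i= 5: C-H = 21 → V
  i= 6: R-A = 17 → R
  i= 7: H-O = 19 → T
  i= 8: N-G =  7 → H
  i= 9: M-H =  5 → F
  i=10: V-F = 16 → Q
  i=11: K-P = 21 → V
  i=12: O-X = 17 → R
  i=13: L-S = 19 → T
  i=14: V-O =  7 → H
  i=15: F-A =  5 → F
  i=16: U-E = 16 → Q
  i=17: Z-E = 21 → V
  i=18: X-G = 17 → R
  i=19: F-M = 19 → T
  i=20: T-M =  7 → H
  i=21: A-V =  5 → F
  i=22: D-N = 16 → Q
  i=23: Z-E = 21 → V
  i=24: I-R = 17 → R
  i=25: A-H = 19 → T
  i=26: Q-J =  7 → H
  shifts repeat with period 6: RTHFQV

RTHFQV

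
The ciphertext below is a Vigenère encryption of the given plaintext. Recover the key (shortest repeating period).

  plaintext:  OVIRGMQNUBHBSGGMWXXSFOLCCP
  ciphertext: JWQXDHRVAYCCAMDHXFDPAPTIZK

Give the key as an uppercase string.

  i= 0: J-O = 21 → V
  i= 1: W-V =  1 → B
  i= 2: Q-I =  8 → I
  i= 3: X-R =  6 → G
  i= 4: D-G = 23 → X
  i= 5: H-M = 21 → V
  i= 6: R-Q =  1 → B
  i= 7: V-N =  8 → I
  i= 8: A-U =  6 → G
  i= 9: Y-B = 23 → X
  i=10: C-H = 21 → V
  i=11: C-B =  1 → B
  i=12: A-S =  8 → I
  i=13: M-G =  6 → G
  i=14: D-G = 23 → X
  i=15: H-M = 21 → V
  i=16: X-W =  1 → B
  i=17: F-X =  8 → I
  i=18: D-X =  6 → G
  i=19: P-S = 23 → X
  i=20: A-F = 21 → V
  i=21: P-O =  1 → B
  i=22: T-L =  8 → I
  i=23: I-C =  6 → G
  i=24: Z-C = 23 → X
  i=25: K-P = 21 → V
  shifts repeat with period 5: VBIGX

VBIGX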